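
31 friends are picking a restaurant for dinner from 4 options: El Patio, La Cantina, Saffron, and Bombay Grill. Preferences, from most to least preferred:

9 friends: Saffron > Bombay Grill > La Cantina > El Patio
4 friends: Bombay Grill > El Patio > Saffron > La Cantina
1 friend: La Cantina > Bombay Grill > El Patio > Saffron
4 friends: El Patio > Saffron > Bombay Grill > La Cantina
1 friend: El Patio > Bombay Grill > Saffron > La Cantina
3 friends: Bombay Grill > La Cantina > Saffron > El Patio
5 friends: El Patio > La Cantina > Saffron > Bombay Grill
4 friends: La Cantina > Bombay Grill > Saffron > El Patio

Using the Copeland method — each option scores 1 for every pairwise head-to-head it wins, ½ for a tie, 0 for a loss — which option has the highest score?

El Patio: loses to La Cantina, Saffron, and Bombay Grill → score 0.
La Cantina: beats El Patio; loses to Saffron and Bombay Grill → score 1.
Saffron: beats El Patio, La Cantina, and Bombay Grill → score 3.
Bombay Grill: beats El Patio and La Cantina; loses to Saffron → score 2.
Saffron has the best pairwise record.

Saffron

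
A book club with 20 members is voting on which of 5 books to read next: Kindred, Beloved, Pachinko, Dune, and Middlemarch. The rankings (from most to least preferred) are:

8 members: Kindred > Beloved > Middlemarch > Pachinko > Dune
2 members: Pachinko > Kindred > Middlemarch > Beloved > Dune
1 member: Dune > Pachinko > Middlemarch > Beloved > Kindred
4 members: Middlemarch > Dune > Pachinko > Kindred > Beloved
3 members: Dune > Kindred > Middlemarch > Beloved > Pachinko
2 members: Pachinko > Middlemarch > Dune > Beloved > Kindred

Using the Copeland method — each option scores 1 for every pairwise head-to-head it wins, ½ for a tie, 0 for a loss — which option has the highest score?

Kindred

Kindred: beats Beloved, Pachinko, and Middlemarch; ties Dune → score 3.5.
Beloved: beats Pachinko; ties Dune; loses to Kindred and Middlemarch → score 1.5.
Pachinko: beats Dune; loses to Kindred, Beloved, and Middlemarch → score 1.
Dune: ties Kindred and Beloved; loses to Pachinko and Middlemarch → score 1.
Middlemarch: beats Beloved, Pachinko, and Dune; loses to Kindred → score 3.
Kindred has the best pairwise record.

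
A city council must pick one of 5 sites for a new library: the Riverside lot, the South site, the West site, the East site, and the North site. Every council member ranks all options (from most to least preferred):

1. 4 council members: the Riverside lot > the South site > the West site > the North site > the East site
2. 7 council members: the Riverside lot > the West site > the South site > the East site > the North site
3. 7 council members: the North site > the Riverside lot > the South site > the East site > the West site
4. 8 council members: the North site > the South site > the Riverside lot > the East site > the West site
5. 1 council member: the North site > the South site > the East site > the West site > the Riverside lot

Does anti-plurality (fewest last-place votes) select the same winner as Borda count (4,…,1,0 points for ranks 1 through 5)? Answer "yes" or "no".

no

Anti-plurality — last-place votes: the Riverside lot 1, the South site 0, the West site 15, the East site 4, the North site 7. Winner: the South site.
Borda — scores: the Riverside lot 81, the South site 67, the West site 30, the East site 24, the North site 68. Winner: the Riverside lot.
The two methods disagree.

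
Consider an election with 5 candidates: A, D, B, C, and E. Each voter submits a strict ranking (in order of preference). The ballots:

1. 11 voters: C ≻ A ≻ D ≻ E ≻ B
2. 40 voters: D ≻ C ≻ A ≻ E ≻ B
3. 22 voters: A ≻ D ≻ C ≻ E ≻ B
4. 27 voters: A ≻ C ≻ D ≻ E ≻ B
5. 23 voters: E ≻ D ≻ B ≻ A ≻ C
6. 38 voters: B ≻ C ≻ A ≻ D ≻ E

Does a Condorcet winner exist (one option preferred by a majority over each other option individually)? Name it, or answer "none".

none

Checking pairwise contests:
C beats A 89–72.
A beats D 98–63.
A beats B 100–61.
D beats C 85–76.
A beats E 138–23.
Every option loses at least one head-to-head, so there is no Condorcet winner.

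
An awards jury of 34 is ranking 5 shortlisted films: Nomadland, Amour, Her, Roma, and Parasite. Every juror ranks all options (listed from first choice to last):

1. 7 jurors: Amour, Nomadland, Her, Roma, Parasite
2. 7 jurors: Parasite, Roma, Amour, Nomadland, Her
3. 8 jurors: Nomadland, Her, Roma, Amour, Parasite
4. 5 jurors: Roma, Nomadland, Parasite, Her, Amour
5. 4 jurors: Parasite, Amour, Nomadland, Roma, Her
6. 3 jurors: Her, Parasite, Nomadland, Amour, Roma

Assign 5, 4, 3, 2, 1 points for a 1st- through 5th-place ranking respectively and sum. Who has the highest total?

Nomadland: 7·4 + 7·2 + 8·5 + 5·4 + 4·3 + 3·3 = 123
Amour: 7·5 + 7·3 + 8·2 + 5·1 + 4·4 + 3·2 = 99
Her: 7·3 + 7·1 + 8·4 + 5·2 + 4·1 + 3·5 = 89
Roma: 7·2 + 7·4 + 8·3 + 5·5 + 4·2 + 3·1 = 102
Parasite: 7·1 + 7·5 + 8·1 + 5·3 + 4·5 + 3·4 = 97
Nomadland has the highest Borda score (123).

Nomadland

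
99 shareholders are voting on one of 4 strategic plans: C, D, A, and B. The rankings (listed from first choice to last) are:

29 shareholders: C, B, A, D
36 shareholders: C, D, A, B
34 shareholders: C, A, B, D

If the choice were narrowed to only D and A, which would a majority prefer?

A

Voters preferring D to A: 36; preferring A to D: 63.
A wins the head-to-head.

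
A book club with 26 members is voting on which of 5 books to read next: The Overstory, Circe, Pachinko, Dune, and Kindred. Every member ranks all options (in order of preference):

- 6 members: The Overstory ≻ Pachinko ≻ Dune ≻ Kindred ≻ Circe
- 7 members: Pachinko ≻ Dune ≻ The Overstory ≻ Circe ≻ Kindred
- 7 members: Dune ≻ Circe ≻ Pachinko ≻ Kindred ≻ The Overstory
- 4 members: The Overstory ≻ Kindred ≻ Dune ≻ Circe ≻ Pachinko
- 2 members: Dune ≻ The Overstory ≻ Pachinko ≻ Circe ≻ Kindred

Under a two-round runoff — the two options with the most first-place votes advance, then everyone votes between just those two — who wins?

Dune

Round 1 first-place votes: The Overstory 10, Circe 0, Pachinko 7, Dune 9, Kindred 0.
The Overstory and Dune advance.
Runoff: The Overstory is preferred to Dune by 10 voters; Dune by 16.
Dune wins the runoff.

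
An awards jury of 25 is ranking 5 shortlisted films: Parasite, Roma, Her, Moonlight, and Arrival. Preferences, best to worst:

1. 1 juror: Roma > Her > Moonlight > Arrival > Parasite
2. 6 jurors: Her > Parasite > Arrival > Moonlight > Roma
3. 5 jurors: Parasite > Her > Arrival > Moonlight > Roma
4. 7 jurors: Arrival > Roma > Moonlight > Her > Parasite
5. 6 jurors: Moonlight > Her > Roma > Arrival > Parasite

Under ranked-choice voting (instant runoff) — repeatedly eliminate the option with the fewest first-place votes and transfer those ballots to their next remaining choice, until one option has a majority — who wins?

Round 1: Parasite 5, Roma 1, Her 6, Moonlight 6, Arrival 7. Eliminate Roma.
Round 2: Parasite 5, Her 7, Moonlight 6, Arrival 7. Eliminate Parasite.
Round 3: Her 12, Moonlight 6, Arrival 7. Eliminate Moonlight.
Round 4: Her 18, Arrival 7. Her has a majority.

Her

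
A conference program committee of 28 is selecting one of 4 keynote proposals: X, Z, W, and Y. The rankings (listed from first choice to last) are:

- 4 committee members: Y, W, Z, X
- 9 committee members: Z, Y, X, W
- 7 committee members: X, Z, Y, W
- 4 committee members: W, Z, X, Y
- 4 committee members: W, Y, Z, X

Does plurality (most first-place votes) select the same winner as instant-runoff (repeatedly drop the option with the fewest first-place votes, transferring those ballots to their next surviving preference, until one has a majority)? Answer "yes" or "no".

Plurality — first-place votes: X 7, Z 9, W 8, Y 4. Winner: Z.
Instant-runoff — R1 X 7, Z 9, W 8, Y 4 (Y out); R2 X 7, Z 9, W 12 (X out); R3 Z 16, W 12 (Z winner). Winner: Z.
The two methods agree.

yes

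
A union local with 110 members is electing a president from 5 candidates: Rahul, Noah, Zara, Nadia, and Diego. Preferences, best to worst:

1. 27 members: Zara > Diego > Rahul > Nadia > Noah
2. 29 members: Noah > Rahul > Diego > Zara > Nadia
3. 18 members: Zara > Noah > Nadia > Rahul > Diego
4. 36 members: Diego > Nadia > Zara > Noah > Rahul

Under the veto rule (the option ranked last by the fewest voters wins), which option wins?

Last-place votes: Rahul 36, Noah 27, Zara 0, Nadia 29, Diego 18.
Zara is ranked last by the fewest voters, so Zara wins.

Zara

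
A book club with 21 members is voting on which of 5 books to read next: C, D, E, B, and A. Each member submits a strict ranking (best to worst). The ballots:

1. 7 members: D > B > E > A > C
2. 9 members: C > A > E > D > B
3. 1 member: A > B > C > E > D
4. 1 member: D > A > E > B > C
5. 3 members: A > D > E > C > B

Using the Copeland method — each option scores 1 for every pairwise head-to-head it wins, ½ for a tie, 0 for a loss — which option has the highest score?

A

C: beats B; loses to D, E, and A → score 1.
D: beats C, E, and B; loses to A → score 3.
E: beats C and B; loses to D and A → score 2.
B: loses to C, D, E, and A → score 0.
A: beats C, D, E, and B → score 4.
A has the best pairwise record.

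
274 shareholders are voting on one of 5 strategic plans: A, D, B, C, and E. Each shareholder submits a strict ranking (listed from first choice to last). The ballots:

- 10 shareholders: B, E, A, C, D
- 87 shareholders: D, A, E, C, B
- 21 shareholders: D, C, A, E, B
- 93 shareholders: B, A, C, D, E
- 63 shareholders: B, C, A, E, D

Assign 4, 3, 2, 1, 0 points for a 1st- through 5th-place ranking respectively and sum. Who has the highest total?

A: 10·2 + 87·3 + 21·2 + 93·3 + 63·2 = 728
D: 10·0 + 87·4 + 21·4 + 93·1 + 63·0 = 525
B: 10·4 + 87·0 + 21·0 + 93·4 + 63·4 = 664
C: 10·1 + 87·1 + 21·3 + 93·2 + 63·3 = 535
E: 10·3 + 87·2 + 21·1 + 93·0 + 63·1 = 288
A has the highest Borda score (728).

A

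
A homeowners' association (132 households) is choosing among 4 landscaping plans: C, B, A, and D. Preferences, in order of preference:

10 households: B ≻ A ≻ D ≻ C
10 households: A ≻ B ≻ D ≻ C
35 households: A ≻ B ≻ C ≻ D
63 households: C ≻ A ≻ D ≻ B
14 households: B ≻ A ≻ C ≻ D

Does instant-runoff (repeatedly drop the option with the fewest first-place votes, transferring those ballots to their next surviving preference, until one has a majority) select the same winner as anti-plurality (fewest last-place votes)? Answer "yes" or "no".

yes

Instant-runoff — R1 C 63, B 24, A 45, D 0 (D out); R2 C 63, B 24, A 45 (B out); R3 C 63, A 69 (A winner). Winner: A.
Anti-plurality — last-place votes: C 20, B 63, A 0, D 49. Winner: A.
The two methods agree.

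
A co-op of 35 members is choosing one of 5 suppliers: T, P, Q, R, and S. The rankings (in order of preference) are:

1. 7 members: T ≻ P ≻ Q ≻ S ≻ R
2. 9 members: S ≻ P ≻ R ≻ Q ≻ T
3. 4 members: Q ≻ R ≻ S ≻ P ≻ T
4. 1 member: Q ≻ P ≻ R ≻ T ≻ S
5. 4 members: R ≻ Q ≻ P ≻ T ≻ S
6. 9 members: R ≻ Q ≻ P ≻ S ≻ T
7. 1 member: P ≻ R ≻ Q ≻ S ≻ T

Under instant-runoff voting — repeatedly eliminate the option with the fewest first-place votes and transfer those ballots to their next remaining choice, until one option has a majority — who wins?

Round 1: T 7, P 1, Q 5, R 13, S 9. Eliminate P.
Round 2: T 7, Q 5, R 14, S 9. Eliminate Q.
Round 3: T 7, R 19, S 9. R has a majority.

R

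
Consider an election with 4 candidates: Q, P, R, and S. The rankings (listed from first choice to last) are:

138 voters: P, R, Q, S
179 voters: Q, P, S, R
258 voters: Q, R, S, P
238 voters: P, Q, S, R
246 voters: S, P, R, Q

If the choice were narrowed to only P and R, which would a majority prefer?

P

Voters preferring P to R: 801; preferring R to P: 258.
P wins the head-to-head.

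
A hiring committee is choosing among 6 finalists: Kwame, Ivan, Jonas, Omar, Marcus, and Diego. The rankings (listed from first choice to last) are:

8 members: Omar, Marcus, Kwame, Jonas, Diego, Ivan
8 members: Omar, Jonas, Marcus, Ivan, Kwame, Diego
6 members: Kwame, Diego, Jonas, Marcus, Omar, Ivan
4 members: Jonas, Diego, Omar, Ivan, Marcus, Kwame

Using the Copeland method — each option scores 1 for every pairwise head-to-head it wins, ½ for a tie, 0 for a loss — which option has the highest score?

Omar

Kwame: beats Ivan, Jonas, and Diego; loses to Omar and Marcus → score 3.
Ivan: loses to Kwame, Jonas, Omar, Marcus, and Diego → score 0.
Jonas: beats Ivan, Marcus, and Diego; loses to Kwame and Omar → score 3.
Omar: beats Kwame, Ivan, Jonas, Marcus, and Diego → score 5.
Marcus: beats Kwame, Ivan, and Diego; loses to Jonas and Omar → score 3.
Diego: beats Ivan; loses to Kwame, Jonas, Omar, and Marcus → score 1.
Omar has the best pairwise record.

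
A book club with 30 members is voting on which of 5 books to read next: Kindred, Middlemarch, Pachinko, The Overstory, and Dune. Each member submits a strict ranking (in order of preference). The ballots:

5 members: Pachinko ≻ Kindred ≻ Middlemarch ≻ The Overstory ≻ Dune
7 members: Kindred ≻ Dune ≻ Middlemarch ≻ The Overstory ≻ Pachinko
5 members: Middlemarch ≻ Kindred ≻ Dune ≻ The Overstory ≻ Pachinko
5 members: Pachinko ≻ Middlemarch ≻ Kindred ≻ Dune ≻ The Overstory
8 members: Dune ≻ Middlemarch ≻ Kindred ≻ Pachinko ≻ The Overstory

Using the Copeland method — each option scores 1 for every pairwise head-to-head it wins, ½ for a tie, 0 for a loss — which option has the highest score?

Middlemarch

Kindred: beats Pachinko, The Overstory, and Dune; loses to Middlemarch → score 3.
Middlemarch: beats Kindred, Pachinko, and The Overstory; ties Dune → score 3.5.
Pachinko: beats The Overstory; loses to Kindred, Middlemarch, and Dune → score 1.
The Overstory: loses to Kindred, Middlemarch, Pachinko, and Dune → score 0.
Dune: beats Pachinko and The Overstory; ties Middlemarch; loses to Kindred → score 2.5.
Middlemarch has the best pairwise record.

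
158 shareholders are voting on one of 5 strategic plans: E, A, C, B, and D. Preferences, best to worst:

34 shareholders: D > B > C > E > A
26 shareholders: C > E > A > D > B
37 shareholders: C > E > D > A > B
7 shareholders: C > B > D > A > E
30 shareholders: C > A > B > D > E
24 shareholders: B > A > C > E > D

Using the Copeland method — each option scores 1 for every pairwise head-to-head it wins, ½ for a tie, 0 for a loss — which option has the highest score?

C

E: beats A and D; loses to C and B → score 2.
A: beats B and D; loses to E and C → score 2.
C: beats E, A, B, and D → score 4.
B: beats E; loses to A, C, and D → score 1.
D: beats B; loses to E, A, and C → score 1.
C has the best pairwise record.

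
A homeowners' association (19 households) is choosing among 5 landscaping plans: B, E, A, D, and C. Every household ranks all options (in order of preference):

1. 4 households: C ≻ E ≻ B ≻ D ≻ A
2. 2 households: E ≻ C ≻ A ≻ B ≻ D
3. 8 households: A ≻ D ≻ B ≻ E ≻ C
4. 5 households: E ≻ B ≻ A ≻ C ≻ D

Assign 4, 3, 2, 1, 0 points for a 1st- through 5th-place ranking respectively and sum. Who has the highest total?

B: 4·2 + 2·1 + 8·2 + 5·3 = 41
E: 4·3 + 2·4 + 8·1 + 5·4 = 48
A: 4·0 + 2·2 + 8·4 + 5·2 = 46
D: 4·1 + 2·0 + 8·3 + 5·0 = 28
C: 4·4 + 2·3 + 8·0 + 5·1 = 27
E has the highest Borda score (48).

E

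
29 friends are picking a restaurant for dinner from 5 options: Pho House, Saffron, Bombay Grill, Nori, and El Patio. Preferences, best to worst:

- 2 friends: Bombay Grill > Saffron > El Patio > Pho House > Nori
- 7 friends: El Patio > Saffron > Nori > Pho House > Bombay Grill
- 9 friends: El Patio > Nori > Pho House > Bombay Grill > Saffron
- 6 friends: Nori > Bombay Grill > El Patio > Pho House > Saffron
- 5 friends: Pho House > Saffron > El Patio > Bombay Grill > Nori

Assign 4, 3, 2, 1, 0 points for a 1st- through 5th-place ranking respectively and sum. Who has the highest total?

El Patio

Pho House: 2·1 + 7·1 + 9·2 + 6·1 + 5·4 = 53
Saffron: 2·3 + 7·3 + 9·0 + 6·0 + 5·3 = 42
Bombay Grill: 2·4 + 7·0 + 9·1 + 6·3 + 5·1 = 40
Nori: 2·0 + 7·2 + 9·3 + 6·4 + 5·0 = 65
El Patio: 2·2 + 7·4 + 9·4 + 6·2 + 5·2 = 90
El Patio has the highest Borda score (90).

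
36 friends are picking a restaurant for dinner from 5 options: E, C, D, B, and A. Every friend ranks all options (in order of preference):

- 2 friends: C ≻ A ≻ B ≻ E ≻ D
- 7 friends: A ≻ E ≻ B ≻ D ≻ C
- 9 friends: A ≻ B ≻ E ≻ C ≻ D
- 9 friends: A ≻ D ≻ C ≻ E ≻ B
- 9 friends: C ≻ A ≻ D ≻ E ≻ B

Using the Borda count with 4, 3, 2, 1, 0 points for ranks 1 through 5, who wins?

E: 2·1 + 7·3 + 9·2 + 9·1 + 9·1 = 59
C: 2·4 + 7·0 + 9·1 + 9·2 + 9·4 = 71
D: 2·0 + 7·1 + 9·0 + 9·3 + 9·2 = 52
B: 2·2 + 7·2 + 9·3 + 9·0 + 9·0 = 45
A: 2·3 + 7·4 + 9·4 + 9·4 + 9·3 = 133
A has the highest Borda score (133).

A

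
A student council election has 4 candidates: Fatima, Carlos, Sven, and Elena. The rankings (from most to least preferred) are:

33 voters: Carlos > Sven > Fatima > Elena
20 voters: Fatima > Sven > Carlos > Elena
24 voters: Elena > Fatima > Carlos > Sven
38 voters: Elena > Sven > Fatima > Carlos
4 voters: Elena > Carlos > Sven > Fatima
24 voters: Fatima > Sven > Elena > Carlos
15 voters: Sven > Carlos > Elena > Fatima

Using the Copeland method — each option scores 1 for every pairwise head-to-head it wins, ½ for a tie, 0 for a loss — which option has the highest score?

Fatima: beats Carlos; loses to Sven and Elena → score 1.
Carlos: loses to Fatima, Sven, and Elena → score 0.
Sven: beats Fatima, Carlos, and Elena → score 3.
Elena: beats Fatima and Carlos; loses to Sven → score 2.
Sven has the best pairwise record.

Sven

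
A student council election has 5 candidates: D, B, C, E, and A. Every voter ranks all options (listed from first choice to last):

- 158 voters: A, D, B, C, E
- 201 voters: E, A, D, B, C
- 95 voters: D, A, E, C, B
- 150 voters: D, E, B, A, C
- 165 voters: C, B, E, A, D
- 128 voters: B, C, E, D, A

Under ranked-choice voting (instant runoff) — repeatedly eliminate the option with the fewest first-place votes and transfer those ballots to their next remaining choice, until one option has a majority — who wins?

D

Round 1: D 245, B 128, C 165, E 201, A 158. Eliminate B.
Round 2: D 245, C 293, E 201, A 158. Eliminate A.
Round 3: D 403, C 293, E 201. Eliminate E.
Round 4: D 604, C 293. D has a majority.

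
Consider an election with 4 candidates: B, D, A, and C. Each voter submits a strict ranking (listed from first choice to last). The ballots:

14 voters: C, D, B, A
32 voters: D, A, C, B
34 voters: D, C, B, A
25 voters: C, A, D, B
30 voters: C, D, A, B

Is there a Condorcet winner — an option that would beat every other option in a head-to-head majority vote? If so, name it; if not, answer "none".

C

C vs B: 135–0 for C.
C vs D: 69–66 for C.
C vs A: 103–32 for C.
C beats every other option head-to-head.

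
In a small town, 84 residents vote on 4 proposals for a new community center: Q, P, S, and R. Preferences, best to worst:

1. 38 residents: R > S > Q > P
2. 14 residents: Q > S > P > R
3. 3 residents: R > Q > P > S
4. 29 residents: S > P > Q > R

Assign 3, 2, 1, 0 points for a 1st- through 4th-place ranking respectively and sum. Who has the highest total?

S

Q: 38·1 + 14·3 + 3·2 + 29·1 = 115
P: 38·0 + 14·1 + 3·1 + 29·2 = 75
S: 38·2 + 14·2 + 3·0 + 29·3 = 191
R: 38·3 + 14·0 + 3·3 + 29·0 = 123
S has the highest Borda score (191).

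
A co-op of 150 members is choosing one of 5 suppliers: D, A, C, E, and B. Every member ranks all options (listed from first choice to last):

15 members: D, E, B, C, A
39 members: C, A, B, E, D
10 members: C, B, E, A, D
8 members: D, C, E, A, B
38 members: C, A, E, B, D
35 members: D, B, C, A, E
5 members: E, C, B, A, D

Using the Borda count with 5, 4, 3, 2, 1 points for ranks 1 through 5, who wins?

D: 15·5 + 39·1 + 10·1 + 8·5 + 38·1 + 35·5 + 5·1 = 382
A: 15·1 + 39·4 + 10·2 + 8·2 + 38·4 + 35·2 + 5·2 = 439
C: 15·2 + 39·5 + 10·5 + 8·4 + 38·5 + 35·3 + 5·4 = 622
E: 15·4 + 39·2 + 10·3 + 8·3 + 38·3 + 35·1 + 5·5 = 366
B: 15·3 + 39·3 + 10·4 + 8·1 + 38·2 + 35·4 + 5·3 = 441
C has the highest Borda score (622).

C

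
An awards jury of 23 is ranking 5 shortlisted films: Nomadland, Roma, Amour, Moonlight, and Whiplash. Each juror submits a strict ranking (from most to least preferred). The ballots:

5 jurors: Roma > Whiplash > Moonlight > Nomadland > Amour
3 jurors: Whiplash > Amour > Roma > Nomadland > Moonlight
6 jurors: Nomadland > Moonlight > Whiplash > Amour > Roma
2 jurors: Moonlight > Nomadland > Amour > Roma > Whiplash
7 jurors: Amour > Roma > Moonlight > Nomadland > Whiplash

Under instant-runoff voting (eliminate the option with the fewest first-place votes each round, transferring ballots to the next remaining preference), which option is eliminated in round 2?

Whiplash

Round 1: Nomadland 6, Roma 5, Amour 7, Moonlight 2, Whiplash 3. Eliminate Moonlight.
Round 2: Nomadland 8, Roma 5, Amour 7, Whiplash 3. Eliminate Whiplash.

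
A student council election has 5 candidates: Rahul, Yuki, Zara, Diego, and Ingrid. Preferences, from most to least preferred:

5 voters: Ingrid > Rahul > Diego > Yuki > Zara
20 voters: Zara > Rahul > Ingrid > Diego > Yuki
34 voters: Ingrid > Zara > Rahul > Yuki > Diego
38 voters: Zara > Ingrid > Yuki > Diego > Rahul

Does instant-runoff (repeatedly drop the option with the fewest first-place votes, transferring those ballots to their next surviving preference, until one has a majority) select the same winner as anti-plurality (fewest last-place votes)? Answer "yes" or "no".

no

Instant-runoff — R1 Rahul 0, Yuki 0, Zara 58, Diego 0, Ingrid 39 (Zara winner). Winner: Zara.
Anti-plurality — last-place votes: Rahul 38, Yuki 20, Zara 5, Diego 34, Ingrid 0. Winner: Ingrid.
The two methods disagree.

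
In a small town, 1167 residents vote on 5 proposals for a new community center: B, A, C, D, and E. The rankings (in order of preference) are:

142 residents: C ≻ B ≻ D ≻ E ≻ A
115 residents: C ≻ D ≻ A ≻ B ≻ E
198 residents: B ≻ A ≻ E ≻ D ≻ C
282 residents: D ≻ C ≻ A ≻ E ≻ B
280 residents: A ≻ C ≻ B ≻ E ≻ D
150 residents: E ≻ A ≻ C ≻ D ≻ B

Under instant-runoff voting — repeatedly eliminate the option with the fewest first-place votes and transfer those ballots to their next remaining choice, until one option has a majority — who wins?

A

Round 1: B 198, A 280, C 257, D 282, E 150. Eliminate E.
Round 2: B 198, A 430, C 257, D 282. Eliminate B.
Round 3: A 628, C 257, D 282. A has a majority.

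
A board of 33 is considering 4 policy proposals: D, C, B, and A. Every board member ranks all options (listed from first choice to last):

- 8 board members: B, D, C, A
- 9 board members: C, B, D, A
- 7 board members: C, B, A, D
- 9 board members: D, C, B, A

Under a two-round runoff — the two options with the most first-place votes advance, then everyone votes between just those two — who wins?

Round 1 first-place votes: D 9, C 16, B 8, A 0.
C and D advance.
Runoff: C is preferred to D by 16 voters; D by 17.
D wins the runoff.

D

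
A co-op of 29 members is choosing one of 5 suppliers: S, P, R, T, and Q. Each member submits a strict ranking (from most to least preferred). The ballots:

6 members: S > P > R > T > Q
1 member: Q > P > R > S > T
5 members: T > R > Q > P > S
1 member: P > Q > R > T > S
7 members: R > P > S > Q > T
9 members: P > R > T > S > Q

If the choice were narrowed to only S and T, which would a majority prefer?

T

Voters preferring S to T: 14; preferring T to S: 15.
T wins the head-to-head.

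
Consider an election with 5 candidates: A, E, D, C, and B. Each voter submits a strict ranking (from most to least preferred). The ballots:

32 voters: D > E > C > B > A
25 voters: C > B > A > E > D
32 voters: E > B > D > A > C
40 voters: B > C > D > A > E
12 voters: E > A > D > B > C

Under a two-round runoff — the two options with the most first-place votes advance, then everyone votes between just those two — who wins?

Round 1 first-place votes: A 0, E 44, D 32, C 25, B 40.
E and B advance.
Runoff: E is preferred to B by 76 voters; B by 65.
E wins the runoff.

E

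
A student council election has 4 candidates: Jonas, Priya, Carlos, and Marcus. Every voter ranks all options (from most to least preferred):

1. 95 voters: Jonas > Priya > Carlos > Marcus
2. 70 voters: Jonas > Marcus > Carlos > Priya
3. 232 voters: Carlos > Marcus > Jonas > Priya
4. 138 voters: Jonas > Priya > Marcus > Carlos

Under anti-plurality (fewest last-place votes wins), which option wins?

Jonas

Last-place votes: Jonas 0, Priya 302, Carlos 138, Marcus 95.
Jonas is ranked last by the fewest voters, so Jonas wins.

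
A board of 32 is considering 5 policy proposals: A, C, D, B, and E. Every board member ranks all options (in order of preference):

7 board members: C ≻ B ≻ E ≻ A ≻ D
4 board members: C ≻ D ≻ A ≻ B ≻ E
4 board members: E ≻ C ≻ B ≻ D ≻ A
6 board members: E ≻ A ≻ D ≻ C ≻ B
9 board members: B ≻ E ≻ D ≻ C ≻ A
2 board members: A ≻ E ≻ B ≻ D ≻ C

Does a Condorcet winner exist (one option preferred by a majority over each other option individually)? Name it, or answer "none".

Checking pairwise contests:
C beats A 24–8.
D beats C 17–15.
B beats D 22–10.
C beats B 21–11.
B beats E 20–12.
Every option loses at least one head-to-head, so there is no Condorcet winner.

none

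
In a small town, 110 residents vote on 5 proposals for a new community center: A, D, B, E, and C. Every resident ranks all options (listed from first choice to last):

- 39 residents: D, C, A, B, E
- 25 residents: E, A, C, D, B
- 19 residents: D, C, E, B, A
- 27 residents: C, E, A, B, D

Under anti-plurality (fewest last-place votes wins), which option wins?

C

Last-place votes: A 19, D 27, B 25, E 39, C 0.
C is ranked last by the fewest voters, so C wins.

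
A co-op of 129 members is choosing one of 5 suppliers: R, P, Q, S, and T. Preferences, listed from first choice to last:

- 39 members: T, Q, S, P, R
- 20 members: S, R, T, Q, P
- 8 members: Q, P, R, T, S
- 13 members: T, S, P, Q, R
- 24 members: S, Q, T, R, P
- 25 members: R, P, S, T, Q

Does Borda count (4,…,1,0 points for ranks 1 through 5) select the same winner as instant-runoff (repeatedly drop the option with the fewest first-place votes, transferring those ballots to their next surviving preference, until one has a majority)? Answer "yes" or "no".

Borda — scores: R 200, P 164, Q 254, S 343, T 329. Winner: S.
Instant-runoff — R1 R 25, P 0, Q 8, S 44, T 52 (P out); R2 R 25, Q 8, S 44, T 52 (Q out); R3 R 33, S 44, T 52 (R out); R4 S 69, T 60 (S winner). Winner: S.
The two methods agree.

yes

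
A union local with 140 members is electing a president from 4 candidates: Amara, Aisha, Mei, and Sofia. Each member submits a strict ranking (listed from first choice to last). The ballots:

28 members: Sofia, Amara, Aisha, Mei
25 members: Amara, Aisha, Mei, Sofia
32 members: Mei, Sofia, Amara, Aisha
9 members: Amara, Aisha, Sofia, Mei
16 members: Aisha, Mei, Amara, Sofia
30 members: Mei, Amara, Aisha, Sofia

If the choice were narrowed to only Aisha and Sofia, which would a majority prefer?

Aisha

Voters preferring Aisha to Sofia: 80; preferring Sofia to Aisha: 60.
Aisha wins the head-to-head.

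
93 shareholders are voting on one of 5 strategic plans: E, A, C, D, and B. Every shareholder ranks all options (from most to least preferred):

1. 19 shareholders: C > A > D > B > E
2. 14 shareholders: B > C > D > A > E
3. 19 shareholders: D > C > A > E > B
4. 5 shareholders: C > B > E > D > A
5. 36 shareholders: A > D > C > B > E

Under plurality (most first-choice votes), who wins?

First-place votes: E 0, A 36, C 24, D 19, B 14.
A has the most first-place votes.

A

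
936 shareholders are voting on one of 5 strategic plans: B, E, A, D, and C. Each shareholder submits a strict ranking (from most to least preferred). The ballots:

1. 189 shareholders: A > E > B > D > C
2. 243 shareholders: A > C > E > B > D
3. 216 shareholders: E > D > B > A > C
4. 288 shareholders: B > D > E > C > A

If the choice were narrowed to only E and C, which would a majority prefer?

E

Voters preferring E to C: 693; preferring C to E: 243.
E wins the head-to-head.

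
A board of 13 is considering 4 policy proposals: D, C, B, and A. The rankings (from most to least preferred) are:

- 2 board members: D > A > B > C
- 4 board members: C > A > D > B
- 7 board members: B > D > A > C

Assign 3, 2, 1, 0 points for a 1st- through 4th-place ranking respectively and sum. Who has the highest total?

D: 2·3 + 4·1 + 7·2 = 24
C: 2·0 + 4·3 + 7·0 = 12
B: 2·1 + 4·0 + 7·3 = 23
A: 2·2 + 4·2 + 7·1 = 19
D has the highest Borda score (24).

D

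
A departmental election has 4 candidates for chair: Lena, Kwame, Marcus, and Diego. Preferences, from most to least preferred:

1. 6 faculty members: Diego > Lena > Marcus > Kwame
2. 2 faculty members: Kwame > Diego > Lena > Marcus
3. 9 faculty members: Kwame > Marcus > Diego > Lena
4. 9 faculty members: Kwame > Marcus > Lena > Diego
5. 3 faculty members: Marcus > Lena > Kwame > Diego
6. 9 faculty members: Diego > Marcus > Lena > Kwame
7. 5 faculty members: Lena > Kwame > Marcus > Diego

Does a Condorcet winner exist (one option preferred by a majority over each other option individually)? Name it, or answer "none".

none

Checking pairwise contests:
Marcus beats Lena 30–13.
Lena beats Kwame 23–20.
Kwame beats Marcus 25–18.
Kwame beats Diego 28–15.
Every option loses at least one head-to-head, so there is no Condorcet winner.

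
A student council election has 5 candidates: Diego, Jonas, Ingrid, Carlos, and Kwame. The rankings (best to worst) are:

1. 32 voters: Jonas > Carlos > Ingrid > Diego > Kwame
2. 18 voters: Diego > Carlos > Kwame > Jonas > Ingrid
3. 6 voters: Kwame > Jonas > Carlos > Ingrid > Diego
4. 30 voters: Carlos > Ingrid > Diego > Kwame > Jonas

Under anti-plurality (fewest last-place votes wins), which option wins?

Last-place votes: Diego 6, Jonas 30, Ingrid 18, Carlos 0, Kwame 32.
Carlos is ranked last by the fewest voters, so Carlos wins.

Carlos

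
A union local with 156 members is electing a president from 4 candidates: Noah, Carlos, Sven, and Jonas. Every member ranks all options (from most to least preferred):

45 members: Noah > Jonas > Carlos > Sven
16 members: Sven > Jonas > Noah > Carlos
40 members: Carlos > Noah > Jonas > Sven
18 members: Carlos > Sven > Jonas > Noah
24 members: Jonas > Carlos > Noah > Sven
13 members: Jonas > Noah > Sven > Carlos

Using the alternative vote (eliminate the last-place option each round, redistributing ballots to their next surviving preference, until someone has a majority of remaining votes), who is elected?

Round 1: Noah 45, Carlos 58, Sven 16, Jonas 37. Eliminate Sven.
Round 2: Noah 45, Carlos 58, Jonas 53. Eliminate Noah.
Round 3: Carlos 58, Jonas 98. Jonas has a majority.

Jonas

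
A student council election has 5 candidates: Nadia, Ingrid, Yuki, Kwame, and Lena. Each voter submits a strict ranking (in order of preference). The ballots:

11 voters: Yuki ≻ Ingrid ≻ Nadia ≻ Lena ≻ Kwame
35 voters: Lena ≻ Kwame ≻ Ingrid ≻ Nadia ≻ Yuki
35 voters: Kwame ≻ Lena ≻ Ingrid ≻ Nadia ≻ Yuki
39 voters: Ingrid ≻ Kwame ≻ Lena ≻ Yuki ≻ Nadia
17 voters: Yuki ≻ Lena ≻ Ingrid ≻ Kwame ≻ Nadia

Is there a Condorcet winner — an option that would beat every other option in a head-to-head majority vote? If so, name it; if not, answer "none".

Kwame

Kwame vs Nadia: 126–11 for Kwame.
Kwame vs Ingrid: 70–67 for Kwame.
Kwame vs Yuki: 109–28 for Kwame.
Kwame vs Lena: 74–63 for Kwame.
Kwame beats every other option head-to-head.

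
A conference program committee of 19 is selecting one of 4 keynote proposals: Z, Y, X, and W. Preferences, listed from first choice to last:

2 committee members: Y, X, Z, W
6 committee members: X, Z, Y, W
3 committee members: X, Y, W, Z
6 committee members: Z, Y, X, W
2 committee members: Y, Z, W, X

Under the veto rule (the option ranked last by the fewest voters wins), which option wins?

Last-place votes: Z 3, Y 0, X 2, W 14.
Y is ranked last by the fewest voters, so Y wins.

Y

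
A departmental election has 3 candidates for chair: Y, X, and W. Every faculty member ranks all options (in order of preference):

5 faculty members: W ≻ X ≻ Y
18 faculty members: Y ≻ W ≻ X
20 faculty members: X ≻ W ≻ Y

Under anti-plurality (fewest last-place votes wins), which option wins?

Last-place votes: Y 25, X 18, W 0.
W is ranked last by the fewest voters, so W wins.

W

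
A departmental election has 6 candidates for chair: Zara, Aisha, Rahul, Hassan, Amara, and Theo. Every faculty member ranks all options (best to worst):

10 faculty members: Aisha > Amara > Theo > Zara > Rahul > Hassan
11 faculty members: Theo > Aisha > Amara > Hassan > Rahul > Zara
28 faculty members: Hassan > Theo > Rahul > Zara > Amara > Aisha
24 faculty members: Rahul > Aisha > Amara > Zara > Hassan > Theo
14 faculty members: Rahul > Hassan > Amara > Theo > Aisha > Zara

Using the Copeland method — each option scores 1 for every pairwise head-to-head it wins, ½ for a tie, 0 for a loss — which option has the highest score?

Rahul

Zara: loses to Aisha, Rahul, Hassan, Amara, and Theo → score 0.
Aisha: beats Zara, Hassan, and Amara; loses to Rahul and Theo → score 3.
Rahul: beats Zara, Aisha, Hassan, and Amara; loses to Theo → score 4.
Hassan: beats Zara and Theo; loses to Aisha, Rahul, and Amara → score 2.
Amara: beats Zara, Hassan, and Theo; loses to Aisha and Rahul → score 3.
Theo: beats Zara, Aisha, and Rahul; loses to Hassan and Amara → score 3.
Rahul has the best pairwise record.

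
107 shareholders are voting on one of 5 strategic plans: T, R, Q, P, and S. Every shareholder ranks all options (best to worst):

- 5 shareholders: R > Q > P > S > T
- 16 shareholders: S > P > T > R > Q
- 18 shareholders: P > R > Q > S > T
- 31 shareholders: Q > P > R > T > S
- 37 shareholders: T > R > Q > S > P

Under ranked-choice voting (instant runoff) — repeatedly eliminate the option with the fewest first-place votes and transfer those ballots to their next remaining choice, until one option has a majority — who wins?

Q

Round 1: T 37, R 5, Q 31, P 18, S 16. Eliminate R.
Round 2: T 37, Q 36, P 18, S 16. Eliminate S.
Round 3: T 37, Q 36, P 34. Eliminate P.
Round 4: T 53, Q 54. Q has a majority.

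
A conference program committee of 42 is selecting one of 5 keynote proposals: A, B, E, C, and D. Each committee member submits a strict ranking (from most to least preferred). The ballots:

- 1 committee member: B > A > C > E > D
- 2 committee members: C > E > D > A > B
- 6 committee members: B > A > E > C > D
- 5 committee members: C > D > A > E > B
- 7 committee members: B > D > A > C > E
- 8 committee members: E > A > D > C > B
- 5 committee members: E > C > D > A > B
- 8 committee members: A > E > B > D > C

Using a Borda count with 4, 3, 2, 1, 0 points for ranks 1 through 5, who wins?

A: 1·3 + 2·1 + 6·3 + 5·2 + 7·2 + 8·3 + 5·1 + 8·4 = 108
B: 1·4 + 2·0 + 6·4 + 5·0 + 7·4 + 8·0 + 5·0 + 8·2 = 72
E: 1·1 + 2·3 + 6·2 + 5·1 + 7·0 + 8·4 + 5·4 + 8·3 = 100
C: 1·2 + 2·4 + 6·1 + 5·4 + 7·1 + 8·1 + 5·3 + 8·0 = 66
D: 1·0 + 2·2 + 6·0 + 5·3 + 7·3 + 8·2 + 5·2 + 8·1 = 74
A has the highest Borda score (108).

A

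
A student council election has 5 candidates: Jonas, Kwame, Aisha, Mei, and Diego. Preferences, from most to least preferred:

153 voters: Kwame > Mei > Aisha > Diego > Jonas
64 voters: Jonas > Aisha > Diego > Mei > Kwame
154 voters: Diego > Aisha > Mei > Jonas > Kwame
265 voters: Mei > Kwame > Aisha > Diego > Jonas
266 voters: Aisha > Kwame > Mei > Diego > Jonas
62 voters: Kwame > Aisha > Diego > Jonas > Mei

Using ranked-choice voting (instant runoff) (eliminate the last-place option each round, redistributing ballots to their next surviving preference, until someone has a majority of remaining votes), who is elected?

Aisha

Round 1: Jonas 64, Kwame 215, Aisha 266, Mei 265, Diego 154. Eliminate Jonas.
Round 2: Kwame 215, Aisha 330, Mei 265, Diego 154. Eliminate Diego.
Round 3: Kwame 215, Aisha 484, Mei 265. Aisha has a majority.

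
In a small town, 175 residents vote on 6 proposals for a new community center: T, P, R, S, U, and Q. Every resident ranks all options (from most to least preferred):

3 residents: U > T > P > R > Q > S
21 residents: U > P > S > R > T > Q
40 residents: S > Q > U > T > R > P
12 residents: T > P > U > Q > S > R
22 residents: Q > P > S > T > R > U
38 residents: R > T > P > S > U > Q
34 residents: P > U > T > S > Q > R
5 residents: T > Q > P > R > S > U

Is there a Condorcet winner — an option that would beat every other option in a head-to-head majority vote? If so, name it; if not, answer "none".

none

Checking pairwise contests:
U beats T 98–77.
T beats P 98–77.
T beats R 116–59.
T beats S 92–83.
P beats U 111–64.
T beats Q 113–62.
Every option loses at least one head-to-head, so there is no Condorcet winner.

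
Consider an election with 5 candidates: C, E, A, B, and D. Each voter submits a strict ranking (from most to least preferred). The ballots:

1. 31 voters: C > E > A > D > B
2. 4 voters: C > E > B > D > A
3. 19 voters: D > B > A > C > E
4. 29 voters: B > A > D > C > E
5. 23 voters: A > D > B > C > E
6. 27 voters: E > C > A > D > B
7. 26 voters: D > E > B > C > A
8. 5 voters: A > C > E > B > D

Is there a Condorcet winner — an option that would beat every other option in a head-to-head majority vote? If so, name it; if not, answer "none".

none

Checking pairwise contests:
B beats C 97–67.
C beats E 111–53.
C beats A 88–76.
E beats B 93–71.
A beats D 115–49.
Every option loses at least one head-to-head, so there is no Condorcet winner.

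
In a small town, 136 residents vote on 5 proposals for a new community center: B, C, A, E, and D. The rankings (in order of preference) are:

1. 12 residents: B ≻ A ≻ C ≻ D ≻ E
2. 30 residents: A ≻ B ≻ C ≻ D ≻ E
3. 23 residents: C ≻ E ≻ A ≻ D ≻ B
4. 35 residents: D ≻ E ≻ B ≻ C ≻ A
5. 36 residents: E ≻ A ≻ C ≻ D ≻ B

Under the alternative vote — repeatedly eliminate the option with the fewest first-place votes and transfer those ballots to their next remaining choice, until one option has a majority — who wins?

E

Round 1: B 12, C 23, A 30, E 36, D 35. Eliminate B.
Round 2: C 23, A 42, E 36, D 35. Eliminate C.
Round 3: A 42, E 59, D 35. Eliminate D.
Round 4: A 42, E 94. E has a majority.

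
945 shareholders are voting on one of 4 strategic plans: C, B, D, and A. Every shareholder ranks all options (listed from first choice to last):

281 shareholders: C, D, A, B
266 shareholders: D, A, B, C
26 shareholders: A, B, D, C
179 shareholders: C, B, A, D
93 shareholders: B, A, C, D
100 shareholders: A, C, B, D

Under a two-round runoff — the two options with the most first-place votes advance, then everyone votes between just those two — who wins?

C

Round 1 first-place votes: C 460, B 93, D 266, A 126.
C and D advance.
Runoff: C is preferred to D by 653 voters; D by 292.
C wins the runoff.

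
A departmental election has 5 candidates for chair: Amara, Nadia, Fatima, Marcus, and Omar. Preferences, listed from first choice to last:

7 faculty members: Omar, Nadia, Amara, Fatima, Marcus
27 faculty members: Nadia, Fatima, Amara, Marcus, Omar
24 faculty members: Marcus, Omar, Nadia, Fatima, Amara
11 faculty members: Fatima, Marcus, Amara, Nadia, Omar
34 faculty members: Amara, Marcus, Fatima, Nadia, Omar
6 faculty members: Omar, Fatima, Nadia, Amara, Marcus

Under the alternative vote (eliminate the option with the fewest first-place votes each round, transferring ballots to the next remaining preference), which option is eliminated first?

Fatima

Round 1: Amara 34, Nadia 27, Fatima 11, Marcus 24, Omar 13. Eliminate Fatima.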